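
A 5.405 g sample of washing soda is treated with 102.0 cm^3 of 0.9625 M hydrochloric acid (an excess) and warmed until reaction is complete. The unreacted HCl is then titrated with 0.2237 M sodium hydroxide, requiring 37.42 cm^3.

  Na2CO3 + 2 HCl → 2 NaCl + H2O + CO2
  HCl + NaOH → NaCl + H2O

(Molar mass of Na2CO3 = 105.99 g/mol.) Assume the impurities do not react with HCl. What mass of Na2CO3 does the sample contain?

4.759 g

n(HCl) added = 0.1020 × 0.9625 = 0.09817 mol
n(NaOH) used in back-titration = 0.03742 × 0.2237 = 8.371 × 10^-3 mol
n(HCl) left over = 8.371 × 10^-3 mol (1:1 ratio)
n(HCl) consumed by analyte = 0.09817 − 8.371 × 10^-3 = 0.08980 mol
From the 1:2 ratio, n(Na2CO3) = 1/2 × 0.08980 = 0.04490 mol
mass of Na2CO3 = 0.04490 × 105.99 = 4.759 g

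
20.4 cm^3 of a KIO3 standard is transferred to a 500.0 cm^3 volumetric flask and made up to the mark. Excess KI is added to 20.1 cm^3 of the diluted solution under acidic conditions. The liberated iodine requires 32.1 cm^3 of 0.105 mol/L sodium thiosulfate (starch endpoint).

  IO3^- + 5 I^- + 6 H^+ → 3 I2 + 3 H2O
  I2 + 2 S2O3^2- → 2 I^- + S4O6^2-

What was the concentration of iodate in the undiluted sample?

0.685 mol/L

n(S2O3^2-) = 0.0321 × 0.105 = 3.37 × 10^-3 mol
n(I2) = n(S2O3^2-)/2 = 1.69 × 10^-3 mol
From the 1:3 ratio, n(IO3^-) in the aliquot = 1/3 × 1.69 × 10^-3 = 5.62 × 10^-4 mol
[IO3^-]_dilute = 5.62 × 10^-4 / 0.0201 = 0.0279 mol/L
[IO3^-]_original = 0.0279 × 500.0/20.4 = 0.685 mol/L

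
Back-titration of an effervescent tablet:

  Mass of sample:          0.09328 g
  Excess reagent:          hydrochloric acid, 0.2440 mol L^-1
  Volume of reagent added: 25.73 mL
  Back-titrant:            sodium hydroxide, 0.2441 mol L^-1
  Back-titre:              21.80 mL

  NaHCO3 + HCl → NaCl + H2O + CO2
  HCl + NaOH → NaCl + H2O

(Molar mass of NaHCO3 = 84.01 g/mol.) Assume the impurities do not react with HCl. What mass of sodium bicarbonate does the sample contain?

n(HCl) added = 0.02573 × 0.2440 = 6.278 × 10^-3 mol
n(NaOH) used in back-titration = 0.02180 × 0.2441 = 5.321 × 10^-3 mol
n(HCl) left over = 5.321 × 10^-3 mol (1:1 ratio)
n(HCl) consumed by analyte = 6.278 × 10^-3 − 5.321 × 10^-3 = 9.567 × 10^-4 mol
n(NaHCO3) = 9.567 × 10^-4 mol (1:1 ratio)
mass of NaHCO3 = 9.567 × 10^-4 × 84.01 = 0.08038 g

0.08038 g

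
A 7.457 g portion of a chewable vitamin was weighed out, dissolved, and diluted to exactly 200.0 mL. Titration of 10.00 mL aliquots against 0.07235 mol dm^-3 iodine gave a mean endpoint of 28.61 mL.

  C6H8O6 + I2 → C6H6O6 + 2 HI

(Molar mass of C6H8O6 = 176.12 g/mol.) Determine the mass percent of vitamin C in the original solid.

n(I2) per titration = 0.02861 × 0.07235 = 2.070 × 10^-3 mol
n(C6H8O6) in each aliquot = 2.070 × 10^-3 mol (1:1 ratio)
n(C6H8O6) in the whole flask = 2.070 × 10^-3 × 200.0/10.00 = 0.04140 mol
mass of C6H8O6 = 0.04140 × 176.12 = 7.291 g
% C6H8O6 = 7.291 / 7.457 × 100 = 97.78 %

97.78 %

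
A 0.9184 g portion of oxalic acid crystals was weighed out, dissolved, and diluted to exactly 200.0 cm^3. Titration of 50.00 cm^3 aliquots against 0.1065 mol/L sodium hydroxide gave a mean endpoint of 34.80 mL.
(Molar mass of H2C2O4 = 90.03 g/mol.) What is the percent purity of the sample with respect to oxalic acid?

72.66 %

H2C2O4 + 2 NaOH → Na2C2O4 + 2 H2O
n(NaOH) per titration = 0.03480 × 0.1065 = 3.706 × 10^-3 mol
From the 1:2 ratio, n(H2C2O4) in each aliquot = 1/2 × 3.706 × 10^-3 = 1.853 × 10^-3 mol
n(H2C2O4) in the whole flask = 1.853 × 10^-3 × 200.0/50.00 = 7.412 × 10^-3 mol
mass of H2C2O4 = 7.412 × 10^-3 × 90.03 = 0.6673 g
% H2C2O4 = 0.6673 / 0.9184 × 100 = 72.66 %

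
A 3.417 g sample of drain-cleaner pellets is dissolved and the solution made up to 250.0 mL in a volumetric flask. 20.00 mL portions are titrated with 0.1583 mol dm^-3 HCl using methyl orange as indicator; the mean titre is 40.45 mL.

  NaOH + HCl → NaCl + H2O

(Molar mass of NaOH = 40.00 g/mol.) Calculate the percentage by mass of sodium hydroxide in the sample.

n(HCl) per titration = 0.04045 × 0.1583 = 6.403 × 10^-3 mol
n(NaOH) in each aliquot = 6.403 × 10^-3 mol (1:1 ratio)
n(NaOH) in the whole flask = 6.403 × 10^-3 × 250.0/20.00 = 0.08004 mol
mass of NaOH = 0.08004 × 40.00 = 3.202 g
% NaOH = 3.202 / 3.417 × 100 = 93.70 %

93.70 %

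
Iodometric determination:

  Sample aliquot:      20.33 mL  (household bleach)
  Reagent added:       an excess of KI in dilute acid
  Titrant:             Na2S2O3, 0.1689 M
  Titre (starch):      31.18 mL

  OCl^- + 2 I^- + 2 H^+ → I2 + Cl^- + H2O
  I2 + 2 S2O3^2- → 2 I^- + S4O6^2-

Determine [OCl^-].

0.1295 M

n(S2O3^2-) = 0.03118 × 0.1689 = 5.266 × 10^-3 mol
n(I2) = n(S2O3^2-)/2 = 2.633 × 10^-3 mol
n(OCl^-) in the aliquot = 2.633 × 10^-3 mol (1:1 ratio)
[OCl^-] = 2.633 × 10^-3 / 0.02033 = 0.1295 mol/L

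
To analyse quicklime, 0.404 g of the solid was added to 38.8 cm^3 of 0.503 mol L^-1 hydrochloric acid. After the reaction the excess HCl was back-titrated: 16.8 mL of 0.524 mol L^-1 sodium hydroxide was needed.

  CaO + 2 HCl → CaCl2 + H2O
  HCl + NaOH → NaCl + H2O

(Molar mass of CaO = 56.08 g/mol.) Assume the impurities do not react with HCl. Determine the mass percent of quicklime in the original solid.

74.4 %

n(HCl) added = 0.0388 × 0.503 = 0.0195 mol
n(NaOH) used in back-titration = 0.0168 × 0.524 = 8.80 × 10^-3 mol
n(HCl) left over = 8.80 × 10^-3 mol (1:1 ratio)
n(HCl) consumed by analyte = 0.0195 − 8.80 × 10^-3 = 0.0107 mol
From the 1:2 ratio, n(CaO) = 1/2 × 0.0107 = 5.36 × 10^-3 mol
mass of CaO = 5.36 × 10^-3 × 56.08 = 0.300 g
% CaO = 0.300 / 0.404 × 100 = 74.4 %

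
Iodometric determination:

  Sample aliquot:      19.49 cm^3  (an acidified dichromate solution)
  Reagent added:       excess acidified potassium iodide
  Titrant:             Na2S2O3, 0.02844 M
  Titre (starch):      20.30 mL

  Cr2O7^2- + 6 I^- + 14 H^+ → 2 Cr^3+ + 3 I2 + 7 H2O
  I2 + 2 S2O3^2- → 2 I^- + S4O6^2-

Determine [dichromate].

n(S2O3^2-) = 0.02030 × 0.02844 = 5.773 × 10^-4 mol
n(I2) = n(S2O3^2-)/2 = 2.887 × 10^-4 mol
From the 1:3 ratio, n(Cr2O7^2-) in the aliquot = 1/3 × 2.887 × 10^-4 = 9.622 × 10^-5 mol
[Cr2O7^2-] = 9.622 × 10^-5 / 0.01949 = 0.004937 mol/L

0.004937 M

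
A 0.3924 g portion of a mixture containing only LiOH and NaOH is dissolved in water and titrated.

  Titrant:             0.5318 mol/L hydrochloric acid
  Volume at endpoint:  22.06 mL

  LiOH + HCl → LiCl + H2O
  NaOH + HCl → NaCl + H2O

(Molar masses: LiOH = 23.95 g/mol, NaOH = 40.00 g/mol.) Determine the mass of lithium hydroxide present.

n(HCl) = 0.02206 × 0.5318 = 0.01173 mol
Let x = n(LiOH), y = n(NaOH).
Titrant: 1x + 1y = 0.01173;  mass: 23.95x + 40.00y = 0.3924
Solving, x = 4.789 × 10^-3 mol, y = 6.943 × 10^-3 mol
mass of LiOH = 4.789 × 10^-3 × 23.95 = 0.1147 g

0.1147 g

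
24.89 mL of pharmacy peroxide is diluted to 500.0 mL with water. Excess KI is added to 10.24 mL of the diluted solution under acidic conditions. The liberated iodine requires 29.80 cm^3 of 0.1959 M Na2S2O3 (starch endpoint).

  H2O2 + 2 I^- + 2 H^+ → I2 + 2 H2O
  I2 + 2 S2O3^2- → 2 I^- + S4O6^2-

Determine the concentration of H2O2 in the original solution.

5.726 M

n(S2O3^2-) = 0.02980 × 0.1959 = 5.838 × 10^-3 mol
n(I2) = n(S2O3^2-)/2 = 2.919 × 10^-3 mol
n(H2O2) in the aliquot = 2.919 × 10^-3 mol (1:1 ratio)
[H2O2]_dilute = 2.919 × 10^-3 / 0.01024 = 0.2850 mol/L
[H2O2]_original = 0.2850 × 500.0/24.89 = 5.726 mol/L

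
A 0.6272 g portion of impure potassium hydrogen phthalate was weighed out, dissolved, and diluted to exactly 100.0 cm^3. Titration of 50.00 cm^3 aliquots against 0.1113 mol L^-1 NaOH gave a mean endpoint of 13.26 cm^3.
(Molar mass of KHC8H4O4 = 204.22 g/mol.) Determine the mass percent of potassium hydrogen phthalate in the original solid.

96.11 %

KHC8H4O4 + NaOH → KNaC8H4O4 + H2O
n(NaOH) per titration = 0.01326 × 0.1113 = 1.476 × 10^-3 mol
n(KHC8H4O4) in each aliquot = 1.476 × 10^-3 mol (1:1 ratio)
n(KHC8H4O4) in the whole flask = 1.476 × 10^-3 × 100.0/50.00 = 2.952 × 10^-3 mol
mass of KHC8H4O4 = 2.952 × 10^-3 × 204.22 = 0.6028 g
% KHC8H4O4 = 0.6028 / 0.6272 × 100 = 96.11 %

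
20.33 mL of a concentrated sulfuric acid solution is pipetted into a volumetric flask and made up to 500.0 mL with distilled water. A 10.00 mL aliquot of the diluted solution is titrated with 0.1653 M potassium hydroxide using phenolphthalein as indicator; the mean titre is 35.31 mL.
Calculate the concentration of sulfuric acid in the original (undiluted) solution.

H2SO4 + 2 KOH → K2SO4 + 2 H2O
n(KOH) = 0.03531 × 0.1653 = 5.837 × 10^-3 mol
From the 1:2 ratio, n(H2SO4) in the aliquot = 1/2 × 5.837 × 10^-3 = 2.918 × 10^-3 mol
[H2SO4]_dilute = 2.918 × 10^-3 / 0.01000 = 0.2918 mol/L
Dilution factor = 500.0 / 20.33 = 24.59
[H2SO4]_stock = 0.2918 × 24.59 = 7.178 mol/L

7.178 M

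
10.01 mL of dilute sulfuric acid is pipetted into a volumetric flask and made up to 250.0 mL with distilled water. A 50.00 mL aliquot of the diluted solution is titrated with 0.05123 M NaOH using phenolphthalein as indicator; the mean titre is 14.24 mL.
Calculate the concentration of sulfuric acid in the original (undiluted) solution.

0.1822 M

H2SO4 + 2 NaOH → Na2SO4 + 2 H2O
n(NaOH) = 0.01424 × 0.05123 = 7.295 × 10^-4 mol
From the 1:2 ratio, n(H2SO4) in the aliquot = 1/2 × 7.295 × 10^-4 = 3.648 × 10^-4 mol
[H2SO4]_dilute = 3.648 × 10^-4 / 0.05000 = 0.007295 mol/L
Dilution factor = 250.0 / 10.01 = 24.98
[H2SO4]_stock = 0.007295 × 24.98 = 0.1822 mol/L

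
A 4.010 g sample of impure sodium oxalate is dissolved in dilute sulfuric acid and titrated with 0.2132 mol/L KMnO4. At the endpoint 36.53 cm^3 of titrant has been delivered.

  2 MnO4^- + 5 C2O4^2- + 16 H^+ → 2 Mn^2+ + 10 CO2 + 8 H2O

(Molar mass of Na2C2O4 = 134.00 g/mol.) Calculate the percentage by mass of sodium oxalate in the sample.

65.06 %

n(KMnO4) = 0.03653 L × 0.2132 mol/L = 7.788 × 10^-3 mol
From the 5:2 ratio, n(Na2C2O4) = 5/2 × 7.788 × 10^-3 = 0.01947 mol
mass of Na2C2O4 = 0.01947 × 134.00 g/mol = 2.609 g
% Na2C2O4 = 2.609 / 4.010 × 100 = 65.06 %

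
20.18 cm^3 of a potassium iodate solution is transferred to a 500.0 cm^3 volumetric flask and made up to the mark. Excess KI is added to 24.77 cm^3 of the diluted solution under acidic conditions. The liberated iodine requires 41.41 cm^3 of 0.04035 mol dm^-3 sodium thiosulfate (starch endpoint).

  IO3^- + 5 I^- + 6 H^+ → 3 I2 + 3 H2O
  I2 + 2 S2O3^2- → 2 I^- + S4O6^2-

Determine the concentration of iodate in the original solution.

0.2786 mol/L

n(S2O3^2-) = 0.04141 × 0.04035 = 1.671 × 10^-3 mol
n(I2) = n(S2O3^2-)/2 = 8.354 × 10^-4 mol
From the 1:3 ratio, n(IO3^-) in the aliquot = 1/3 × 8.354 × 10^-4 = 2.785 × 10^-4 mol
[IO3^-]_dilute = 2.785 × 10^-4 / 0.02477 = 0.01124 mol/L
[IO3^-]_original = 0.01124 × 500.0/20.18 = 0.2786 mol/L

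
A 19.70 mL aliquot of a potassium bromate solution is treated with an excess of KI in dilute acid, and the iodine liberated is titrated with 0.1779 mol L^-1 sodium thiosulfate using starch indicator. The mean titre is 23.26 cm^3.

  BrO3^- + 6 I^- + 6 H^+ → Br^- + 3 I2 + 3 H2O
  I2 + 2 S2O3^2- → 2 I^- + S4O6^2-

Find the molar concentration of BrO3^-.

n(S2O3^2-) = 0.02326 × 0.1779 = 4.138 × 10^-3 mol
n(I2) = n(S2O3^2-)/2 = 2.069 × 10^-3 mol
From the 1:3 ratio, n(BrO3^-) in the aliquot = 1/3 × 2.069 × 10^-3 = 6.897 × 10^-4 mol
[BrO3^-] = 6.897 × 10^-4 / 0.01970 = 0.03501 mol/L

0.03501 mol/L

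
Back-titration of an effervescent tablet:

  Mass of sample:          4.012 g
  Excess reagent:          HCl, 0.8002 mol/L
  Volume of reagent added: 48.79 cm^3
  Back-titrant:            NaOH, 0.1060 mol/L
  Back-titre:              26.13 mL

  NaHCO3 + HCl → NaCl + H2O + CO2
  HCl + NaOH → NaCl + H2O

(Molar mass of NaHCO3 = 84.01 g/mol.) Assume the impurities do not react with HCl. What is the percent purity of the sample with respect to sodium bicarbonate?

75.95 %

n(HCl) added = 0.04879 × 0.8002 = 0.03904 mol
n(NaOH) used in back-titration = 0.02613 × 0.1060 = 2.770 × 10^-3 mol
n(HCl) left over = 2.770 × 10^-3 mol (1:1 ratio)
n(HCl) consumed by analyte = 0.03904 − 2.770 × 10^-3 = 0.03627 mol
n(NaHCO3) = 0.03627 mol (1:1 ratio)
mass of NaHCO3 = 0.03627 × 84.01 = 3.047 g
% NaHCO3 = 3.047 / 4.012 × 100 = 75.95 %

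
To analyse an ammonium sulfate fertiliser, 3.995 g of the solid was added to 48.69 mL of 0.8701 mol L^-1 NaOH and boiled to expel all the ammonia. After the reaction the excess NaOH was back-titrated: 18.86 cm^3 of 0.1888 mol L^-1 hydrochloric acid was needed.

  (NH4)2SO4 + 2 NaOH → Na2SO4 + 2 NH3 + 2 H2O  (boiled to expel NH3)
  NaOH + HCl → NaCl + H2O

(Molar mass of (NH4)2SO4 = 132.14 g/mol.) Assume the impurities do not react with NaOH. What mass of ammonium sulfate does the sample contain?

2.564 g

n(NaOH) added = 0.04869 × 0.8701 = 0.04237 mol
n(HCl) used in back-titration = 0.01886 × 0.1888 = 3.561 × 10^-3 mol
n(NaOH) left over = 3.561 × 10^-3 mol (1:1 ratio)
n(NaOH) consumed by analyte = 0.04237 − 3.561 × 10^-3 = 0.03880 mol
From the 1:2 ratio, n((NH4)2SO4) = 1/2 × 0.03880 = 0.01940 mol
mass of (NH4)2SO4 = 0.01940 × 132.14 = 2.564 g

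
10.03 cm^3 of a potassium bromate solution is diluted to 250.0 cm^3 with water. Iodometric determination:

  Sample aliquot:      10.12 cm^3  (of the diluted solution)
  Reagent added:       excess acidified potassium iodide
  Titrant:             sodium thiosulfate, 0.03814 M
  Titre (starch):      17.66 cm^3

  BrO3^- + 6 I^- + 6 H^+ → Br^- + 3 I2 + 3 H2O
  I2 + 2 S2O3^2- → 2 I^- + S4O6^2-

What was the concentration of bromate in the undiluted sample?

0.2765 M

n(S2O3^2-) = 0.01766 × 0.03814 = 6.736 × 10^-4 mol
n(I2) = n(S2O3^2-)/2 = 3.368 × 10^-4 mol
From the 1:3 ratio, n(BrO3^-) in the aliquot = 1/3 × 3.368 × 10^-4 = 1.123 × 10^-4 mol
[BrO3^-]_dilute = 1.123 × 10^-4 / 0.01012 = 0.01109 mol/L
[BrO3^-]_original = 0.01109 × 250.0/10.03 = 0.2765 mol/L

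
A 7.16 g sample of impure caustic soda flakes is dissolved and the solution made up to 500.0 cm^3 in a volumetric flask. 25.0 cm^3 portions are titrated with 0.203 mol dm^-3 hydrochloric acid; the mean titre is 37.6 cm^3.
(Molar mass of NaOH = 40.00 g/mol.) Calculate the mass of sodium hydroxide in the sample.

6.11 g

NaOH + HCl → NaCl + H2O
n(HCl) per titration = 0.0376 × 0.203 = 7.63 × 10^-3 mol
n(NaOH) in each aliquot = 7.63 × 10^-3 mol (1:1 ratio)
n(NaOH) in the whole flask = 7.63 × 10^-3 × 500.0/25.0 = 0.153 mol
mass of NaOH = 0.153 × 40.00 = 6.11 g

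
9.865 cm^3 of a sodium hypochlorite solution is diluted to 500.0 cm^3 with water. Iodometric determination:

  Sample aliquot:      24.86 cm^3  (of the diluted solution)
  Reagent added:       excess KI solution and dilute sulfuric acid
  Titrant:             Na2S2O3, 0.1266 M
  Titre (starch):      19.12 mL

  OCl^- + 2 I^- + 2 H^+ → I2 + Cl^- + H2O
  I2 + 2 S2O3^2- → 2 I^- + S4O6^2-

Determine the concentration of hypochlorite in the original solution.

n(S2O3^2-) = 0.01912 × 0.1266 = 2.421 × 10^-3 mol
n(I2) = n(S2O3^2-)/2 = 1.210 × 10^-3 mol
n(OCl^-) in the aliquot = 1.210 × 10^-3 mol (1:1 ratio)
[OCl^-]_dilute = 1.210 × 10^-3 / 0.02486 = 0.04868 mol/L
[OCl^-]_original = 0.04868 × 500.0/9.865 = 2.468 mol/L

2.468 M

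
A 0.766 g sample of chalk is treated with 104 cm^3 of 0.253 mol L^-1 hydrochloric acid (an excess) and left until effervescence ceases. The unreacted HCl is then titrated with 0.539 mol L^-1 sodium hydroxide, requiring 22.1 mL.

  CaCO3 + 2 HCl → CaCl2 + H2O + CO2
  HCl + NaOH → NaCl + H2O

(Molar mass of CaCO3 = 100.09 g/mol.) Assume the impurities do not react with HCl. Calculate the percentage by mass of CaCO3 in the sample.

n(HCl) added = 0.104 × 0.253 = 0.0263 mol
n(NaOH) used in back-titration = 0.0221 × 0.539 = 0.0119 mol
n(HCl) left over = 0.0119 mol (1:1 ratio)
n(HCl) consumed by analyte = 0.0263 − 0.0119 = 0.0144 mol
From the 1:2 ratio, n(CaCO3) = 1/2 × 0.0144 = 7.20 × 10^-3 mol
mass of CaCO3 = 7.20 × 10^-3 × 100.09 = 0.721 g
% CaCO3 = 0.721 / 0.766 × 100 = 94.1 %

94.1 %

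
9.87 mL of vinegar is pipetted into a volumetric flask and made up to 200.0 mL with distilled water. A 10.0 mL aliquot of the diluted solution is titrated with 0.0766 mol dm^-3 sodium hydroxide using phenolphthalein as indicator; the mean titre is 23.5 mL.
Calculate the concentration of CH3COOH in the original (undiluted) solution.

3.65 mol/L

CH3COOH + NaOH → CH3COONa + H2O
n(NaOH) = 0.0235 × 0.0766 = 1.80 × 10^-3 mol
n(CH3COOH) in the aliquot = 1.80 × 10^-3 mol (1:1 ratio)
[CH3COOH]_dilute = 1.80 × 10^-3 / 0.0100 = 0.180 mol/L
Dilution factor = 200.0 / 9.87 = 20.26
[CH3COOH]_stock = 0.180 × 20.26 = 3.65 mol/L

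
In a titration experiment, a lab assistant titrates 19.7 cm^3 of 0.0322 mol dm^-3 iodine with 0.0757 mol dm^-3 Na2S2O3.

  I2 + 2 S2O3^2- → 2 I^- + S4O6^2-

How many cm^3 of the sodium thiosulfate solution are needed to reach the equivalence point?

n(I2) = 0.0197 L × 0.0322 mol/L = 6.34 × 10^-4 mol
From the 2:1 stoichiometry, n(Na2S2O3) = 2/1 × 6.34 × 10^-4 = 1.27 × 10^-3 mol
V(Na2S2O3) = 1.27 × 10^-3 mol / 0.0757 mol/L = 0.0168 L = 16.8 mL

16.8 mL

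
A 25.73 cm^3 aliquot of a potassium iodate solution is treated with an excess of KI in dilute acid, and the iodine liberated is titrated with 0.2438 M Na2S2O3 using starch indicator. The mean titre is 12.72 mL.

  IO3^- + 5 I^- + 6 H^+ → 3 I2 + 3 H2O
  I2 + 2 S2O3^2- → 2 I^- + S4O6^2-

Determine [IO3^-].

0.02009 M

n(S2O3^2-) = 0.01272 × 0.2438 = 3.101 × 10^-3 mol
n(I2) = n(S2O3^2-)/2 = 1.551 × 10^-3 mol
From the 1:3 ratio, n(IO3^-) in the aliquot = 1/3 × 1.551 × 10^-3 = 5.169 × 10^-4 mol
[IO3^-] = 5.169 × 10^-4 / 0.02573 = 0.02009 mol/L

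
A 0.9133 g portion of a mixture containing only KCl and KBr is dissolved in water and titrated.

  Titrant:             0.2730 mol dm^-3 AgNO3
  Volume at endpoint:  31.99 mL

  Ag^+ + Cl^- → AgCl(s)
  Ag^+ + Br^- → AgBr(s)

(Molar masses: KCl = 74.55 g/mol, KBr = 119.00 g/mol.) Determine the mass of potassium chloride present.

n(AgNO3) = 0.03199 × 0.2730 = 8.733 × 10^-3 mol
Let x = n(KCl), y = n(KBr).
Titrant: 1x + 1y = 8.733 × 10^-3;  mass: 74.55x + 119.00y = 0.9133
Solving, x = 2.834 × 10^-3 mol, y = 5.900 × 10^-3 mol
mass of KCl = 2.834 × 10^-3 × 74.55 = 0.2113 g

0.2113 g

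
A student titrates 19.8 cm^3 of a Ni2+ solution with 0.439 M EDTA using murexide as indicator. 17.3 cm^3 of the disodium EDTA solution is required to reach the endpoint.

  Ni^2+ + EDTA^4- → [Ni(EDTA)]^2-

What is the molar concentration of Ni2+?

n(EDTA) = 0.0173 L × 0.439 mol/L = 7.59 × 10^-3 mol
n(Ni2+) = 7.59 × 10^-3 mol (1:1 mole ratio)
[Ni2+] = 7.59 × 10^-3 mol / 0.0198 L = 0.384 mol/L

0.384 M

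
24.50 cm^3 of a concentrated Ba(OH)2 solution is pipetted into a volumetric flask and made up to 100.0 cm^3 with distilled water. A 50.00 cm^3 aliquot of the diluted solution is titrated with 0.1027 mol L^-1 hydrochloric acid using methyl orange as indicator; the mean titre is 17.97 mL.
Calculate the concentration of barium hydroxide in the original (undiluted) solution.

0.07533 mol/L

Ba(OH)2 + 2 HCl → BaCl2 + 2 H2O
n(HCl) = 0.01797 × 0.1027 = 1.846 × 10^-3 mol
From the 1:2 ratio, n(Ba(OH)2) in the aliquot = 1/2 × 1.846 × 10^-3 = 9.228 × 10^-4 mol
[Ba(OH)2]_dilute = 9.228 × 10^-4 / 0.05000 = 0.01846 mol/L
Dilution factor = 100.0 / 24.50 = 4.082
[Ba(OH)2]_stock = 0.01846 × 4.082 = 0.07533 mol/L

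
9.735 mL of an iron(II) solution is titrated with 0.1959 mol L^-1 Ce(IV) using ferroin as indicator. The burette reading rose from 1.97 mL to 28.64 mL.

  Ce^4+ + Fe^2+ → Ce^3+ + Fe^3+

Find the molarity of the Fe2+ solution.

0.5367 mol/L

n(Ce4+) = 0.02667 L × 0.1959 mol/L = 5.225 × 10^-3 mol
n(Fe2+) = 5.225 × 10^-3 mol (1:1 mole ratio)
[Fe2+] = 5.225 × 10^-3 mol / 0.009735 L = 0.5367 mol/L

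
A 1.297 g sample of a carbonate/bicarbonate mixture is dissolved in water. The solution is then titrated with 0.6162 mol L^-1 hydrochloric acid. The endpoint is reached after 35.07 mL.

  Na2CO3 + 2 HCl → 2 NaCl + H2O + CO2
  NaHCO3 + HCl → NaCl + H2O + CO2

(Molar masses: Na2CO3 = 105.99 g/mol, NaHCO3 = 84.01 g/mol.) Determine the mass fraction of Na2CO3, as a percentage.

n(HCl) = 0.03507 × 0.6162 = 0.02161 mol
Let x = n(Na2CO3), y = n(NaHCO3).
Titrant: 2x + 1y = 0.02161;  mass: 105.99x + 84.01y = 1.297
Solving, x = 8.358 × 10^-3 mol, y = 4.893 × 10^-3 mol
mass of Na2CO3 = 8.358 × 10^-3 × 105.99 = 0.8859 g
% Na2CO3 = 0.8859 / 1.297 × 100 = 68.30 %

68.30 %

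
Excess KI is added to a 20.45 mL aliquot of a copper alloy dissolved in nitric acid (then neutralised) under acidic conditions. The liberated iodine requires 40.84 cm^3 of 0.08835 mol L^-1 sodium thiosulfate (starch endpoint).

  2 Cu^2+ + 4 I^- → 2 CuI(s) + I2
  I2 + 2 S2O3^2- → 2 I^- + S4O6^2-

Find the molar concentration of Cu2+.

0.1764 mol/L

n(S2O3^2-) = 0.04084 × 0.08835 = 3.608 × 10^-3 mol
n(I2) = n(S2O3^2-)/2 = 1.804 × 10^-3 mol
From the 2:1 ratio, n(Cu2+) in the aliquot = 2/1 × 1.804 × 10^-3 = 3.608 × 10^-3 mol
[Cu2+] = 3.608 × 10^-3 / 0.02045 = 0.1764 mol/L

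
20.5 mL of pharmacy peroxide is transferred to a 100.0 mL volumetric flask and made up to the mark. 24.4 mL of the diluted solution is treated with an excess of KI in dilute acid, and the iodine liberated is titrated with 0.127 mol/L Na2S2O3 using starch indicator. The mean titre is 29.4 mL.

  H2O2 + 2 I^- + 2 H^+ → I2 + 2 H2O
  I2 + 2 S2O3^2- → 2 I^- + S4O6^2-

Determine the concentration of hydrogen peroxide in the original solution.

0.373 mol/L

n(S2O3^2-) = 0.0294 × 0.127 = 3.73 × 10^-3 mol
n(I2) = n(S2O3^2-)/2 = 1.87 × 10^-3 mol
n(H2O2) in the aliquot = 1.87 × 10^-3 mol (1:1 ratio)
[H2O2]_dilute = 1.87 × 10^-3 / 0.0244 = 0.0765 mol/L
[H2O2]_original = 0.0765 × 100.0/20.5 = 0.373 mol/L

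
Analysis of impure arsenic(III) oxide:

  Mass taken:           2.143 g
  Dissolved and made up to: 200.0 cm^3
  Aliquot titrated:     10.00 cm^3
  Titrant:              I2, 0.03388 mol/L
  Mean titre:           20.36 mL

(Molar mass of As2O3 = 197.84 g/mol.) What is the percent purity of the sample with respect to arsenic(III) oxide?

As2O3 + 2 I2 + 2 H2O → As2O5 + 4 HI
n(I2) per titration = 0.02036 × 0.03388 = 6.898 × 10^-4 mol
From the 1:2 ratio, n(As2O3) in each aliquot = 1/2 × 6.898 × 10^-4 = 3.449 × 10^-4 mol
n(As2O3) in the whole flask = 3.449 × 10^-4 × 200.0/10.00 = 6.898 × 10^-3 mol
mass of As2O3 = 6.898 × 10^-3 × 197.84 = 1.365 g
% As2O3 = 1.365 / 2.143 × 100 = 63.68 %

63.68 %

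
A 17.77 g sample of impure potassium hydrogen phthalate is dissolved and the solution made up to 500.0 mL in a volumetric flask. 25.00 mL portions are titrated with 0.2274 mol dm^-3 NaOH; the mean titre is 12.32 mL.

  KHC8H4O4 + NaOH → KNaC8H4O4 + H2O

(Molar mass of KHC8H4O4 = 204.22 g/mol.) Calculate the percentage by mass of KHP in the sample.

n(NaOH) per titration = 0.01232 × 0.2274 = 2.802 × 10^-3 mol
n(KHC8H4O4) in each aliquot = 2.802 × 10^-3 mol (1:1 ratio)
n(KHC8H4O4) in the whole flask = 2.802 × 10^-3 × 500.0/25.00 = 0.05603 mol
mass of KHC8H4O4 = 0.05603 × 204.22 = 11.44 g
% KHC8H4O4 = 11.44 / 17.77 × 100 = 64.39 %

64.39 %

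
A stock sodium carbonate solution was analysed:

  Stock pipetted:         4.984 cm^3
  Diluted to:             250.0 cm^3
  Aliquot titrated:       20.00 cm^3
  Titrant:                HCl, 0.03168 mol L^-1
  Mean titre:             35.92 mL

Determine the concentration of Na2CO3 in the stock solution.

Na2CO3 + 2 HCl → 2 NaCl + H2O + CO2
n(HCl) = 0.03592 × 0.03168 = 1.138 × 10^-3 mol
From the 1:2 ratio, n(Na2CO3) in the aliquot = 1/2 × 1.138 × 10^-3 = 5.690 × 10^-4 mol
[Na2CO3]_dilute = 5.690 × 10^-4 / 0.02000 = 0.02845 mol/L
Dilution factor = 250.0 / 4.984 = 50.16
[Na2CO3]_stock = 0.02845 × 50.16 = 1.427 mol/L

1.427 mol/L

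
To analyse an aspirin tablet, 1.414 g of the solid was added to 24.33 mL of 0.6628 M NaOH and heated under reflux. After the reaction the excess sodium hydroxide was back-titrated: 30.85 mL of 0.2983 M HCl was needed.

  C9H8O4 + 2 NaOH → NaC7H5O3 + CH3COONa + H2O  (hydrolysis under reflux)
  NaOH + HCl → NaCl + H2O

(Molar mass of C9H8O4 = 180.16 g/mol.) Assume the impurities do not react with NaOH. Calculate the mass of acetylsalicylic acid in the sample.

0.6237 g

n(NaOH) added = 0.02433 × 0.6628 = 0.01613 mol
n(HCl) used in back-titration = 0.03085 × 0.2983 = 9.203 × 10^-3 mol
n(NaOH) left over = 9.203 × 10^-3 mol (1:1 ratio)
n(NaOH) consumed by analyte = 0.01613 − 9.203 × 10^-3 = 6.923 × 10^-3 mol
From the 1:2 ratio, n(C9H8O4) = 1/2 × 6.923 × 10^-3 = 3.462 × 10^-3 mol
mass of C9H8O4 = 3.462 × 10^-3 × 180.16 = 0.6237 g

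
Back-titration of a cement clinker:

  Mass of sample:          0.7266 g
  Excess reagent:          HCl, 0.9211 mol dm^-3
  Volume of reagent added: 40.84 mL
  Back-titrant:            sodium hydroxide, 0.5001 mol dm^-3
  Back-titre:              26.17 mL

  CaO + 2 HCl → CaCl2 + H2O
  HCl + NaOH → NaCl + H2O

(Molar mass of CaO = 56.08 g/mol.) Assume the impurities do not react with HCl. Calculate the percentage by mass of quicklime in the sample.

94.66 %

n(HCl) added = 0.04084 × 0.9211 = 0.03762 mol
n(NaOH) used in back-titration = 0.02617 × 0.5001 = 0.01309 mol
n(HCl) left over = 0.01309 mol (1:1 ratio)
n(HCl) consumed by analyte = 0.03762 − 0.01309 = 0.02453 mol
From the 1:2 ratio, n(CaO) = 1/2 × 0.02453 = 0.01227 mol
mass of CaO = 0.01227 × 56.08 = 0.6878 g
% CaO = 0.6878 / 0.7266 × 100 = 94.66 %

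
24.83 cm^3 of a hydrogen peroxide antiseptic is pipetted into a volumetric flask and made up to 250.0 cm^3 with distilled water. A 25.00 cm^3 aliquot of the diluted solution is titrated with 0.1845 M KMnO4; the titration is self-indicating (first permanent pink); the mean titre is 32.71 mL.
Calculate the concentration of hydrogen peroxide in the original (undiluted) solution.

2 MnO4^- + 5 H2O2 + 6 H^+ → 2 Mn^2+ + 5 O2 + 8 H2O
n(KMnO4) = 0.03271 × 0.1845 = 6.035 × 10^-3 mol
From the 5:2 ratio, n(H2O2) in the aliquot = 5/2 × 6.035 × 10^-3 = 0.01509 mol
[H2O2]_dilute = 0.01509 / 0.02500 = 0.6035 mol/L
Dilution factor = 250.0 / 24.83 = 10.07
[H2O2]_stock = 0.6035 × 10.07 = 6.076 mol/L

6.076 M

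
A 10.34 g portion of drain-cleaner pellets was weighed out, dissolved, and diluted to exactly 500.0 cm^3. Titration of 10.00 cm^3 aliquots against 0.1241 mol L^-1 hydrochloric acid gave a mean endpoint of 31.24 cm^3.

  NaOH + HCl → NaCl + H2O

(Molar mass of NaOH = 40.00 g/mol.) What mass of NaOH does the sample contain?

7.754 g

n(HCl) per titration = 0.03124 × 0.1241 = 3.877 × 10^-3 mol
n(NaOH) in each aliquot = 3.877 × 10^-3 mol (1:1 ratio)
n(NaOH) in the whole flask = 3.877 × 10^-3 × 500.0/10.00 = 0.1938 mol
mass of NaOH = 0.1938 × 40.00 = 7.754 g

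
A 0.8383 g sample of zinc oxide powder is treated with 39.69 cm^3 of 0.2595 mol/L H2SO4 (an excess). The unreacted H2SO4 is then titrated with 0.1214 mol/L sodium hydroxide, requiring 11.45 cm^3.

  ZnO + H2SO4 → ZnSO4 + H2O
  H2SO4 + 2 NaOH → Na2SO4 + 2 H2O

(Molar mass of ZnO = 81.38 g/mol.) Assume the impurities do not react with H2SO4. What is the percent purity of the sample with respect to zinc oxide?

n(H2SO4) added = 0.03969 × 0.2595 = 0.01030 mol
n(NaOH) used in back-titration = 0.01145 × 0.1214 = 1.390 × 10^-3 mol
From the 1:2 ratio, n(H2SO4) left over = 1/2 × 1.390 × 10^-3 = 6.950 × 10^-4 mol
n(H2SO4) consumed by analyte = 0.01030 − 6.950 × 10^-4 = 9.605 × 10^-3 mol
n(ZnO) = 9.605 × 10^-3 mol (1:1 ratio)
mass of ZnO = 9.605 × 10^-3 × 81.38 = 0.7816 g
% ZnO = 0.7816 / 0.8383 × 100 = 93.24 %

93.24 %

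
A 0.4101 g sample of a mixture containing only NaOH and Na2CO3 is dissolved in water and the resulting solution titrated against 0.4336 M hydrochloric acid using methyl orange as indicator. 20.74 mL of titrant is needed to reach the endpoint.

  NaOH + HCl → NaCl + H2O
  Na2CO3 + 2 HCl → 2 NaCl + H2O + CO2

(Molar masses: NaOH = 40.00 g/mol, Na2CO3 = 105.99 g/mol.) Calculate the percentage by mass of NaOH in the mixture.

n(HCl) = 0.02074 × 0.4336 = 8.993 × 10^-3 mol
Let x = n(NaOH), y = n(Na2CO3).
Titrant: 1x + 2y = 8.993 × 10^-3;  mass: 40.00x + 105.99y = 0.4101
Solving, x = 5.116 × 10^-3 mol, y = 1.939 × 10^-3 mol
mass of NaOH = 5.116 × 10^-3 × 40.00 = 0.2046 g
% NaOH = 0.2046 / 0.4101 × 100 = 49.90 %

49.90 %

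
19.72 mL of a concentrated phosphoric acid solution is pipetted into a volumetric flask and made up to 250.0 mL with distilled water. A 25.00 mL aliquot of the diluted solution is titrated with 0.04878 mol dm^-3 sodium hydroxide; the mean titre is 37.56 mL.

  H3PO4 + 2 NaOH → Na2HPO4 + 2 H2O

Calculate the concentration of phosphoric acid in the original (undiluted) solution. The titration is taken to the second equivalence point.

n(NaOH) = 0.03756 × 0.04878 = 1.832 × 10^-3 mol
From the 1:2 ratio, n(H3PO4) in the aliquot = 1/2 × 1.832 × 10^-3 = 9.161 × 10^-4 mol
[H3PO4]_dilute = 9.161 × 10^-4 / 0.02500 = 0.03664 mol/L
Dilution factor = 250.0 / 19.72 = 12.68
[H3PO4]_stock = 0.03664 × 12.68 = 0.4645 mol/L

0.4645 mol/L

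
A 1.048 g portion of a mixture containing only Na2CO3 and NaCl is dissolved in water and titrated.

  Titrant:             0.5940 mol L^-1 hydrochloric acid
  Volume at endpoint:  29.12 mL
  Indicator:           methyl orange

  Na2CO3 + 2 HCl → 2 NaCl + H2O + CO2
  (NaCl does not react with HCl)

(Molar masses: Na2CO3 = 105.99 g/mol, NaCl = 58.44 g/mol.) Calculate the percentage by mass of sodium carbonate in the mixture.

87.47 %

n(HCl) = 0.02912 × 0.5940 = 0.01730 mol
Let x = n(Na2CO3), y = n(NaCl).
Titrant: 2x = 0.01730;  mass: 105.99x + 58.44y = 1.048
Solving, x = 8.649 × 10^-3 mol, y = 2.247 × 10^-3 mol
mass of Na2CO3 = 8.649 × 10^-3 × 105.99 = 0.9167 g
% Na2CO3 = 0.9167 / 1.048 × 100 = 87.47 %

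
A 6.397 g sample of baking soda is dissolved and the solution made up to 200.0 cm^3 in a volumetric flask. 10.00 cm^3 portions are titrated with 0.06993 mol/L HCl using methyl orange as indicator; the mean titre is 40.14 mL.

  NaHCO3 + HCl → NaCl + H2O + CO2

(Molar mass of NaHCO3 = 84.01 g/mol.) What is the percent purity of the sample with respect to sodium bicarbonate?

73.73 %

n(HCl) per titration = 0.04014 × 0.06993 = 2.807 × 10^-3 mol
n(NaHCO3) in each aliquot = 2.807 × 10^-3 mol (1:1 ratio)
n(NaHCO3) in the whole flask = 2.807 × 10^-3 × 200.0/10.00 = 0.05614 mol
mass of NaHCO3 = 0.05614 × 84.01 = 4.716 g
% NaHCO3 = 4.716 / 6.397 × 100 = 73.73 %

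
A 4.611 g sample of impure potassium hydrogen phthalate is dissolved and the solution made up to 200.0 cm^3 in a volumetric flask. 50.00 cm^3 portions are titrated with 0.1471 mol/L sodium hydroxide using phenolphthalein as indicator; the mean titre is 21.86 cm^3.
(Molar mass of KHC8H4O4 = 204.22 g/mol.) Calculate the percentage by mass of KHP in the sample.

KHC8H4O4 + NaOH → KNaC8H4O4 + H2O
n(NaOH) per titration = 0.02186 × 0.1471 = 3.216 × 10^-3 mol
n(KHC8H4O4) in each aliquot = 3.216 × 10^-3 mol (1:1 ratio)
n(KHC8H4O4) in the whole flask = 3.216 × 10^-3 × 200.0/50.00 = 0.01286 mol
mass of KHC8H4O4 = 0.01286 × 204.22 = 2.627 g
% KHC8H4O4 = 2.627 / 4.611 × 100 = 56.97 %

56.97 %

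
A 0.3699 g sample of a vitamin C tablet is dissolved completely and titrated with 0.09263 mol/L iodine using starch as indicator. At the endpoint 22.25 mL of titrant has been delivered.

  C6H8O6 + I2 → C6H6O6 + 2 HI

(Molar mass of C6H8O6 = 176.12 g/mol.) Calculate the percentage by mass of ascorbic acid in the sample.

98.13 %

n(I2) = 0.02225 L × 0.09263 mol/L = 2.061 × 10^-3 mol
n(C6H8O6) = 2.061 × 10^-3 mol (1:1 ratio)
mass of C6H8O6 = 2.061 × 10^-3 × 176.12 g/mol = 0.3630 g
% C6H8O6 = 0.3630 / 0.3699 × 100 = 98.13 %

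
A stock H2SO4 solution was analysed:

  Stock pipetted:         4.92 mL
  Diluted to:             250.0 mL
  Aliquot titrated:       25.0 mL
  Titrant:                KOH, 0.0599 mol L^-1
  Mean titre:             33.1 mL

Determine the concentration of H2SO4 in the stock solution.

H2SO4 + 2 KOH → K2SO4 + 2 H2O
n(KOH) = 0.0331 × 0.0599 = 1.98 × 10^-3 mol
From the 1:2 ratio, n(H2SO4) in the aliquot = 1/2 × 1.98 × 10^-3 = 9.91 × 10^-4 mol
[H2SO4]_dilute = 9.91 × 10^-4 / 0.0250 = 0.0397 mol/L
Dilution factor = 250.0 / 4.92 = 50.81
[H2SO4]_stock = 0.0397 × 50.81 = 2.01 mol/L

2.01 mol/L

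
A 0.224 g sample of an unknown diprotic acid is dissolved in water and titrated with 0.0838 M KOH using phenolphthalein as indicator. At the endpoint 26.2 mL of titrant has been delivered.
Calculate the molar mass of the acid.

n(KOH) = 0.0262 L × 0.0838 mol/L = 2.20 × 10^-3 mol
From the 1:2 ratio, n(H2A) = 1/2 × 2.20 × 10^-3 = 1.10 × 10^-3 mol
M = m / n = 0.224 g / 1.10 × 10^-3 mol = 204 g/mol

204 g/mol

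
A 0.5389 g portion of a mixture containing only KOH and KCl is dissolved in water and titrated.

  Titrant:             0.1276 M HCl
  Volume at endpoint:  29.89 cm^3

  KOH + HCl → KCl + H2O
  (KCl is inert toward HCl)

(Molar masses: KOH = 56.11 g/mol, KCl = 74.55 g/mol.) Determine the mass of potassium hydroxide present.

0.2140 g

n(HCl) = 0.02989 × 0.1276 = 3.814 × 10^-3 mol
Let x = n(KOH), y = n(KCl).
Titrant: 1x = 3.814 × 10^-3;  mass: 56.11x + 74.55y = 0.5389
Solving, x = 3.814 × 10^-3 mol, y = 4.358 × 10^-3 mol
mass of KOH = 3.814 × 10^-3 × 56.11 = 0.2140 g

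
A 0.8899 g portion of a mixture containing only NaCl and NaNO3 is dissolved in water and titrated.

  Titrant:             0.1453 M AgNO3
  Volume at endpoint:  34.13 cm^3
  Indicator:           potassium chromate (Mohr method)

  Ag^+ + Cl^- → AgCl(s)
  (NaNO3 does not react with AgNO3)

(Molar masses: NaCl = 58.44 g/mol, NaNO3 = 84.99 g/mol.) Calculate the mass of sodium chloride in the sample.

n(AgNO3) = 0.03413 × 0.1453 = 4.959 × 10^-3 mol
Let x = n(NaCl), y = n(NaNO3).
Titrant: 1x = 4.959 × 10^-3;  mass: 58.44x + 84.99y = 0.8899
Solving, x = 4.959 × 10^-3 mol, y = 7.061 × 10^-3 mol
mass of NaCl = 4.959 × 10^-3 × 58.44 = 0.2898 g

0.2898 g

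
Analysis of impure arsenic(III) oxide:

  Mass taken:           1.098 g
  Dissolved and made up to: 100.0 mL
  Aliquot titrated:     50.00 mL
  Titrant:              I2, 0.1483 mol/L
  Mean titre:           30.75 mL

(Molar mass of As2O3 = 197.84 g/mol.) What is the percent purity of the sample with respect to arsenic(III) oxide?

82.17 %

As2O3 + 2 I2 + 2 H2O → As2O5 + 4 HI
n(I2) per titration = 0.03075 × 0.1483 = 4.560 × 10^-3 mol
From the 1:2 ratio, n(As2O3) in each aliquot = 1/2 × 4.560 × 10^-3 = 2.280 × 10^-3 mol
n(As2O3) in the whole flask = 2.280 × 10^-3 × 100.0/50.00 = 4.560 × 10^-3 mol
mass of As2O3 = 4.560 × 10^-3 × 197.84 = 0.9022 g
% As2O3 = 0.9022 / 1.098 × 100 = 82.17 %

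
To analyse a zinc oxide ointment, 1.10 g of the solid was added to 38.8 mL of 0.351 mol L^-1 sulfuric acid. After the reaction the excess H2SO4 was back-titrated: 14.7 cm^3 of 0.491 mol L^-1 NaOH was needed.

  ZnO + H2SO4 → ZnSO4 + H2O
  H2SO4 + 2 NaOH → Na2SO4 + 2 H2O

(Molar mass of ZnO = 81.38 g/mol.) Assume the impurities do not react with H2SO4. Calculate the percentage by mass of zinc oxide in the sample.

74.1 %

n(H2SO4) added = 0.0388 × 0.351 = 0.0136 mol
n(NaOH) used in back-titration = 0.0147 × 0.491 = 7.22 × 10^-3 mol
From the 1:2 ratio, n(H2SO4) left over = 1/2 × 7.22 × 10^-3 = 3.61 × 10^-3 mol
n(H2SO4) consumed by analyte = 0.0136 − 3.61 × 10^-3 = 0.0100 mol
n(ZnO) = 0.0100 mol (1:1 ratio)
mass of ZnO = 0.0100 × 81.38 = 0.815 g
% ZnO = 0.815 / 1.10 × 100 = 74.1 %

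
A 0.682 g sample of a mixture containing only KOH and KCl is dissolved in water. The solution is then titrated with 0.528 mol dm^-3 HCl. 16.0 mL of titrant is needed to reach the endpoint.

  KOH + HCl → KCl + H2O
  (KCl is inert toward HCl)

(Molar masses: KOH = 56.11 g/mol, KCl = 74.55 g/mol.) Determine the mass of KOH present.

n(HCl) = 0.0160 × 0.528 = 8.45 × 10^-3 mol
Let x = n(KOH), y = n(KCl).
Titrant: 1x = 8.45 × 10^-3;  mass: 56.11x + 74.55y = 0.682
Solving, x = 8.45 × 10^-3 mol, y = 2.79 × 10^-3 mol
mass of KOH = 8.45 × 10^-3 × 56.11 = 0.474 g

0.474 g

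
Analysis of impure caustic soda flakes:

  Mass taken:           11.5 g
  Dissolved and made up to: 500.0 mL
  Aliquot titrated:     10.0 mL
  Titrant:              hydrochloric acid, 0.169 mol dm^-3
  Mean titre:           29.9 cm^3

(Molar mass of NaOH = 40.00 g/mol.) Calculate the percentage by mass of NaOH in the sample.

NaOH + HCl → NaCl + H2O
n(HCl) per titration = 0.0299 × 0.169 = 5.05 × 10^-3 mol
n(NaOH) in each aliquot = 5.05 × 10^-3 mol (1:1 ratio)
n(NaOH) in the whole flask = 5.05 × 10^-3 × 500.0/10.0 = 0.253 mol
mass of NaOH = 0.253 × 40.00 = 10.1 g
% NaOH = 10.1 / 11.5 × 100 = 87.9 %

87.9 %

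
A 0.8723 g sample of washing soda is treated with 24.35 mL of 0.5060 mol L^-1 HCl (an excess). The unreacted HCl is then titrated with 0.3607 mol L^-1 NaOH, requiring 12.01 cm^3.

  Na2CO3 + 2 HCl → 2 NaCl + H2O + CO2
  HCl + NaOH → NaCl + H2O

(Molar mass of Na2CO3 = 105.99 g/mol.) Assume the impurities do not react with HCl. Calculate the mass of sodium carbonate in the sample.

n(HCl) added = 0.02435 × 0.5060 = 0.01232 mol
n(NaOH) used in back-titration = 0.01201 × 0.3607 = 4.332 × 10^-3 mol
n(HCl) left over = 4.332 × 10^-3 mol (1:1 ratio)
n(HCl) consumed by analyte = 0.01232 − 4.332 × 10^-3 = 7.989 × 10^-3 mol
From the 1:2 ratio, n(Na2CO3) = 1/2 × 7.989 × 10^-3 = 3.995 × 10^-3 mol
mass of Na2CO3 = 3.995 × 10^-3 × 105.99 = 0.4234 g

0.4234 g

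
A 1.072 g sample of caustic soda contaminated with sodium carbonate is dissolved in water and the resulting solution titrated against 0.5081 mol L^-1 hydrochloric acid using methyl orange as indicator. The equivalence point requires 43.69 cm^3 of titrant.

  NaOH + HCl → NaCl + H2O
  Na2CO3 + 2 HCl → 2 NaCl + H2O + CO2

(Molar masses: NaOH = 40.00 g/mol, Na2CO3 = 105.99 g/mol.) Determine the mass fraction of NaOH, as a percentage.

29.99 %

n(HCl) = 0.04369 × 0.5081 = 0.02220 mol
Let x = n(NaOH), y = n(Na2CO3).
Titrant: 1x + 2y = 0.02220;  mass: 40.00x + 105.99y = 1.072
Solving, x = 8.036 × 10^-3 mol, y = 7.081 × 10^-3 mol
mass of NaOH = 8.036 × 10^-3 × 40.00 = 0.3214 g
% NaOH = 0.3214 / 1.072 × 100 = 29.99 %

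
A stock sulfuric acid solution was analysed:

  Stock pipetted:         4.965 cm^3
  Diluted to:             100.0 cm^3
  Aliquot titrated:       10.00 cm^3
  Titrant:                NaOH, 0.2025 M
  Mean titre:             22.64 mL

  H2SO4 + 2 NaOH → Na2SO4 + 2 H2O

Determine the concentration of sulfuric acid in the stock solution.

n(NaOH) = 0.02264 × 0.2025 = 4.585 × 10^-3 mol
From the 1:2 ratio, n(H2SO4) in the aliquot = 1/2 × 4.585 × 10^-3 = 2.292 × 10^-3 mol
[H2SO4]_dilute = 2.292 × 10^-3 / 0.01000 = 0.2292 mol/L
Dilution factor = 100.0 / 4.965 = 20.14
[H2SO4]_stock = 0.2292 × 20.14 = 4.617 mol/L

4.617 M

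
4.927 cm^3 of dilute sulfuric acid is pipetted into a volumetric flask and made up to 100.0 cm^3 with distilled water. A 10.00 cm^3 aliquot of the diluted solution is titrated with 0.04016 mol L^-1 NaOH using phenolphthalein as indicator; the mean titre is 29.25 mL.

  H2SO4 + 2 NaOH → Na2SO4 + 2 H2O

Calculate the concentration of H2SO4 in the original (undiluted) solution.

1.192 mol/L

n(NaOH) = 0.02925 × 0.04016 = 1.175 × 10^-3 mol
From the 1:2 ratio, n(H2SO4) in the aliquot = 1/2 × 1.175 × 10^-3 = 5.873 × 10^-4 mol
[H2SO4]_dilute = 5.873 × 10^-4 / 0.01000 = 0.05873 mol/L
Dilution factor = 100.0 / 4.927 = 20.30
[H2SO4]_stock = 0.05873 × 20.30 = 1.192 mol/L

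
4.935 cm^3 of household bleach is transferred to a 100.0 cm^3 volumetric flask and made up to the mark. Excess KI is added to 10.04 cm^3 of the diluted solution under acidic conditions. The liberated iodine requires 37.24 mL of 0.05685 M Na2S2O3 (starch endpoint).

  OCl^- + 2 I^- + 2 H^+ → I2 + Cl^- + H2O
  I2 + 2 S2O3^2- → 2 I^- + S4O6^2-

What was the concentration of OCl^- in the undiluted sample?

n(S2O3^2-) = 0.03724 × 0.05685 = 2.117 × 10^-3 mol
n(I2) = n(S2O3^2-)/2 = 1.059 × 10^-3 mol
n(OCl^-) in the aliquot = 1.059 × 10^-3 mol (1:1 ratio)
[OCl^-]_dilute = 1.059 × 10^-3 / 0.01004 = 0.1054 mol/L
[OCl^-]_original = 0.1054 × 100.0/4.935 = 2.136 mol/L

2.136 M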